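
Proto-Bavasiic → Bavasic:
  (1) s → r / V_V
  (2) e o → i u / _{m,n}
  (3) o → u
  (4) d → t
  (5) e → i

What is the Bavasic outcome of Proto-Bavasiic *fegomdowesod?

Bavasic: *fegomdowesod
  fegomdowesod → fegomdowerod   [rhotacism]
  fegomdowerod → fegumdowerod   [pre-nasal raising]
  fegumdowerod → fegumduwerud   [vowel merger]
  fegumduwerud → fegumtuwerut   [unconditioned shift]
  fegumtuwerut → figumtuwirut   [vowel merger]
  giving Bavasic figumtuwirut.

figumtuwirut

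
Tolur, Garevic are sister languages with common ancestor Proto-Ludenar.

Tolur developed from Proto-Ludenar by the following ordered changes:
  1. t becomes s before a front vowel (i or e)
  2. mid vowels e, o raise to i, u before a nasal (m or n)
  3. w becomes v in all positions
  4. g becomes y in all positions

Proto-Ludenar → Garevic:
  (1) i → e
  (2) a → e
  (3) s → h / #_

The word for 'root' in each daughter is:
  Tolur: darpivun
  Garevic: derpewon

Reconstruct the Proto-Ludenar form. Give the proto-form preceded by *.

*darpiwon

Position 6: Tolur has v, Garevic has w. Garevic preserves w here (none of its changes turn any other segment into w), so the proto-segment is *w.
Position 2: Tolur has a, Garevic has e. Tolur preserves a here (none of its changes turn any other segment into a), so the proto-segment is *a.
Verify the candidate proto-form against each daughter:
Tolur: *darpiwon > darpiwun > darpivun  (by pre-nasal raising, unconditioned shift)
Garevic: *darpiwon
  darpiwon → darpewon   [vowel merger]
  darpewon → derpewon   [vowel merger]
  derpewon (rule 3 does not apply)
  giving Garevic derpewon.
Only *darpiwon yields all of Tolur darpivun, Garevic derpewon.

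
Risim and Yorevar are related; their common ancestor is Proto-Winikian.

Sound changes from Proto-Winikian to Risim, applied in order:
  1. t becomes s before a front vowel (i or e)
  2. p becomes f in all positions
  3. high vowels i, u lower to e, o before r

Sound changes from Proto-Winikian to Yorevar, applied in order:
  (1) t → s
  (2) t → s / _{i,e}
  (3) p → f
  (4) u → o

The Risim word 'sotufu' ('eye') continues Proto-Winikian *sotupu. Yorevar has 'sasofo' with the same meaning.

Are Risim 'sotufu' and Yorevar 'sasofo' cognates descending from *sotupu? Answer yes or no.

no

Derive the expected Yorevar reflex of *sotupu:
Yorevar: *sotupu > sosupu > sosufu > sosofo  (by unconditioned shift, unconditioned shift, vowel merger)
The regular Yorevar reflex would be 'sosofo', but the attested form is 'sasofo'. The correspondence is irregular, so they are not cognates (the Yorevar form has a different source).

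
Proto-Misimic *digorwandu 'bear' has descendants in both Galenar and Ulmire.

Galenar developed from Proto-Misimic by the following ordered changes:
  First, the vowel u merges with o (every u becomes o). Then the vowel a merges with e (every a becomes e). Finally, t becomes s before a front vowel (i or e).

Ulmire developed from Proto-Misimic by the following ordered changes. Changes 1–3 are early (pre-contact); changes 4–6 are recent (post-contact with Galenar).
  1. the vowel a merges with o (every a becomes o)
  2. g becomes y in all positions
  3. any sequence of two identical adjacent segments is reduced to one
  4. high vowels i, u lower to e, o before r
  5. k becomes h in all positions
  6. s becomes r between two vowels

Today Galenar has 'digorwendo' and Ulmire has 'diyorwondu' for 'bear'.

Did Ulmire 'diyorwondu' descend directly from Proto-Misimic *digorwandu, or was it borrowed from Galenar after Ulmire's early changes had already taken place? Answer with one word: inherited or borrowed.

inherited

If inherited, *digorwandu would pass through all of Ulmire's changes:
Ulmire: *digorwandu > digorwondu > diyorwondu  (by vowel merger, unconditioned shift)
If borrowed from Galenar 'digorwendo' after the early changes, it would undergo only the recent ones:
  rule 4 (pre-rhotic lowering): no change (digorwendo)
  rule 5 (unconditioned shift): no change (digorwendo)
  rule 6 (rhotacism): no change (digorwendo)
  ⇒ as a loan: digorwendo
Ulmire 'diyorwondu' matches the inherited outcome exactly, so it is an inherited cognate, not a loan.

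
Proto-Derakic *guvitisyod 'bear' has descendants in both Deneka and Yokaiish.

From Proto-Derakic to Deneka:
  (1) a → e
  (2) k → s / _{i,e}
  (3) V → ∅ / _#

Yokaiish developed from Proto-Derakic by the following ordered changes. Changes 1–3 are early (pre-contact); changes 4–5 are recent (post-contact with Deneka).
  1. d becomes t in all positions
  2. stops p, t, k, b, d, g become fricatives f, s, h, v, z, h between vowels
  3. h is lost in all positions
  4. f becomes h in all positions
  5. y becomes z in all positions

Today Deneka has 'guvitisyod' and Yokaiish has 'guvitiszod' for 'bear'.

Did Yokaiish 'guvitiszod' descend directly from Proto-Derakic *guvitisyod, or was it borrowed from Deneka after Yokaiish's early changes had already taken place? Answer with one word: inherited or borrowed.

borrowed

If inherited, *guvitisyod would pass through all of Yokaiish's changes:
Yokaiish: start from *guvitisyod.
  rule 1 (unconditioned shift): guvitisyod → guvitisyot
  rule 2 (intervocalic lenition): guvitisyot → guvisisyot
  rule 3: no change — guvisisyot
  rule 4: no change — guvisisyot
  rule 5 (unconditioned shift): guvisisyot → guvisiszot
  ⇒ Yokaiish guvisiszot
If borrowed from Deneka 'guvitisyod' after the early changes, it would undergo only the recent ones:
  rule 4 (unconditioned shift): no change (guvitisyod)
  rule 5 (unconditioned shift): guvitisyod → guvitiszod
  ⇒ as a loan: guvitiszod
Yokaiish 'guvitiszod' matches the loan outcome 'guvitiszod', not the inherited 'guvisiszot' — it skipped the early Yokaiish changes, so it was borrowed from Deneka.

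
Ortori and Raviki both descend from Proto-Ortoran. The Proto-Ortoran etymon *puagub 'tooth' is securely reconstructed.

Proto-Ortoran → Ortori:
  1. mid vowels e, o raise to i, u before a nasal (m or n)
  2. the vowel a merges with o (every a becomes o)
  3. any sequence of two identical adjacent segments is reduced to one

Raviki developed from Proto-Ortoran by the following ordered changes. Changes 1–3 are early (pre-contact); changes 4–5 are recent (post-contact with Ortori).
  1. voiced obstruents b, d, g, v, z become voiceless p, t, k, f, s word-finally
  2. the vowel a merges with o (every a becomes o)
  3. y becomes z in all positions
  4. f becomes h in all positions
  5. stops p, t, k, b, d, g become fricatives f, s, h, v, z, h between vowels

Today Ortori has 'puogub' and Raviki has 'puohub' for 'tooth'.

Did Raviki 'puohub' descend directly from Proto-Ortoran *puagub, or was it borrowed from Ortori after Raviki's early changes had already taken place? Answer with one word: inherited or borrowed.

borrowed

If inherited, *puagub would pass through all of Raviki's changes:
Raviki: *puagub
  puagub → puagup   [final devoicing]
  puagup → puogup   [vowel merger]
  puogup (rule 3 does not apply)
  puogup (rule 4 does not apply)
  puogup → puohup   [intervocalic lenition]
  giving Raviki puohup.
If borrowed from Ortori 'puogub' after the early changes, it would undergo only the recent ones:
  rule 4 (unconditioned shift): no change (puogub)
  rule 5 (intervocalic lenition): puogub → puohub
  ⇒ as a loan: puohub
Raviki 'puohub' matches the loan outcome 'puohub', not the inherited 'puohup' — it skipped the early Raviki changes, so it was borrowed from Ortori.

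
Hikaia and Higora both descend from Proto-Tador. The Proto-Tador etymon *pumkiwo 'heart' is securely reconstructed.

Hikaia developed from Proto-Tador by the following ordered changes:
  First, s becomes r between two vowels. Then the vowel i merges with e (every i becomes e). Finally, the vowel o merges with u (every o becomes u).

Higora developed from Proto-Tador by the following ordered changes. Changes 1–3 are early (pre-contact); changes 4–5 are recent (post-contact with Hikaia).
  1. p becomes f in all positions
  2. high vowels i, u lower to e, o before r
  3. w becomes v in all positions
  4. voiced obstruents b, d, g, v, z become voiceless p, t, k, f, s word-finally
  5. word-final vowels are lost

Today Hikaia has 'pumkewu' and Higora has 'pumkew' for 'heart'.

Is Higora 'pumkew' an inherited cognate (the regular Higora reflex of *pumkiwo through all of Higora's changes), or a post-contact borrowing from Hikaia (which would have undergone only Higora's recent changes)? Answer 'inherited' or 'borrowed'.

borrowed

If inherited, *pumkiwo would pass through all of Higora's changes:
Higora: *pumkiwo > fumkiwo > fumkivo > fumkiv  (by unconditioned shift, unconditioned shift, apocope)
If borrowed from Hikaia 'pumkewu' after the early changes, it would undergo only the recent ones:
  rule 4 (final devoicing): no change (pumkewu)
  rule 5 (apocope): pumkewu → pumkew
  ⇒ as a loan: pumkew
Higora 'pumkew' matches the loan outcome 'pumkew', not the inherited 'fumkiv' — it skipped the early Higora changes, so it was borrowed from Hikaia.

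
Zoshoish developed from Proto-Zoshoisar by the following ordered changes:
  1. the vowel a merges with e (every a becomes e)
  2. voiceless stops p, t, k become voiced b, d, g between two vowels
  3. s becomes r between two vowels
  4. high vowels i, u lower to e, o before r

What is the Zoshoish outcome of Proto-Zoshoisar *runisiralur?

runererelor

Zoshoish: *runisiralur
  runisiralur → runisirelur   [vowel merger]
  runisirelur (rule 2 does not apply)
  runisirelur → runirirelur   [rhotacism]
  runirirelur → runererelor   [pre-rhotic lowering]
  giving Zoshoish runererelor.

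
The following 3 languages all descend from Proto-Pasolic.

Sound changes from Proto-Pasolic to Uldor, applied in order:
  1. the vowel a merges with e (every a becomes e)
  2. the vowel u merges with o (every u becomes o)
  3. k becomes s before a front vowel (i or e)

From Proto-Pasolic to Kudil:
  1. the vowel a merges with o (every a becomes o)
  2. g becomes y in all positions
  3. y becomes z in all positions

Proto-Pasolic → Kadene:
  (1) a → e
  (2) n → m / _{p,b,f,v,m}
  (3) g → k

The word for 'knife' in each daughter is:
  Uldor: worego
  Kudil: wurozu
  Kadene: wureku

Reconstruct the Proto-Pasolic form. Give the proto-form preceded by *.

*wuragu

Position 2: Uldor has o, Kudil has u, Kadene has u. Kudil preserves u here (none of its changes turn any other segment into u), so the proto-segment is *u.
Position 6: Uldor has o, Kudil has u, Kadene has u. Kudil preserves u here (none of its changes turn any other segment into u), so the proto-segment is *u.
This points to *wuragu. Verify forward in each daughter:
Uldor: *wuragu
  wuragu → wuregu   [vowel merger]
  wuregu → worego   [vowel merger]
  worego (rule 3 does not apply)
  giving Uldor worego.
Kudil: *wuragu > wurogu > wuroyu > wurozu  (by vowel merger, unconditioned shift, unconditioned shift)
Kadene: *wuragu
  wuragu → wuregu   [vowel merger]
  wuregu (rule 2 does not apply)
  wuregu → wureku   [unconditioned shift]
  giving Kadene wureku.
*wuragu is the unique common source.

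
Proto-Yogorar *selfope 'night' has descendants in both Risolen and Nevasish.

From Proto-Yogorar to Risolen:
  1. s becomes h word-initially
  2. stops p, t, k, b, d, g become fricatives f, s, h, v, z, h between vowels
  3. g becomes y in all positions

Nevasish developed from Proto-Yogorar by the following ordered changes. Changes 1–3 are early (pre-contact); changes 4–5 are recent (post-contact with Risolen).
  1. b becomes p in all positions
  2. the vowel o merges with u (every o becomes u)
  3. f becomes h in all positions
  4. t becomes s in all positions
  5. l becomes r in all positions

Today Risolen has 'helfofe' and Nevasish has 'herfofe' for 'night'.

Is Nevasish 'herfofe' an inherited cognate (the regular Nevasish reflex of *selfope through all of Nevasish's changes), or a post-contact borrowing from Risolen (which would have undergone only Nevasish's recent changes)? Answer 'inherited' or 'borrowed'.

borrowed

If inherited, *selfope would pass through all of Nevasish's changes:
Nevasish: *selfope
  selfope (rule 1 does not apply)
  selfope → selfupe   [vowel merger]
  selfupe → selhupe   [unconditioned shift]
  selhupe (rule 4 does not apply)
  selhupe → serhupe   [unconditioned shift]
  giving Nevasish serhupe.
If borrowed from Risolen 'helfofe' after the early changes, it would undergo only the recent ones:
  rule 4 (unconditioned shift): no change (helfofe)
  rule 5 (unconditioned shift): helfofe → herfofe
  ⇒ as a loan: herfofe
Nevasish 'herfofe' matches the loan outcome 'herfofe', not the inherited 'serhupe' — it skipped the early Nevasish changes, so it was borrowed from Risolen.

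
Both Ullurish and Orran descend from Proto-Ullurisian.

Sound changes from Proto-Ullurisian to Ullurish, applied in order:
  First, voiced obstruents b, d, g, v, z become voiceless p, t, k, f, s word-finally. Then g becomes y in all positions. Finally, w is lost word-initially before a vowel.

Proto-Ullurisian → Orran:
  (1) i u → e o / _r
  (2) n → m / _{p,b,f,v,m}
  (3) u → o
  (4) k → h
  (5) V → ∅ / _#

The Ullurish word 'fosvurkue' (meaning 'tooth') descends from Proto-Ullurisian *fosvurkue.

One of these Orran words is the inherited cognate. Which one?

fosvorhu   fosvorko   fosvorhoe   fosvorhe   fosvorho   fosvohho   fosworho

fosvorho

Orran: start from *fosvurkue.
  rule 1 (pre-rhotic lowering): fosvurkue → fosvorkue
  rule 2: no change — fosvorkue
  rule 3 (vowel merger): fosvorkue → fosvorkoe
  rule 4 (unconditioned shift): fosvorkoe → fosvorhoe
  rule 5 (apocope): fosvorhoe → fosvorho
  ⇒ Orran fosvorho
Among the options, 'fosvorho' alone shows every Orran change applied in order.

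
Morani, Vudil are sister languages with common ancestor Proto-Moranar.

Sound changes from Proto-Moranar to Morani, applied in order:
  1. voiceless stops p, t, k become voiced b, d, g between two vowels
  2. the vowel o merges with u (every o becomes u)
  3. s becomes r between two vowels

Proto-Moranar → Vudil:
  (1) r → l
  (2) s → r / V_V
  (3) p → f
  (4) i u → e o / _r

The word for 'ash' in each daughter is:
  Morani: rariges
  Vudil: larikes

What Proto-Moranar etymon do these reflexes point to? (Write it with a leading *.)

*rasikes

Position 3: Morani has r, Vudil has r. In Vudil, r can only continue *s, so the proto-segment is *s.
Position 1: Morani has r, Vudil has l. Taking the neighbouring segments as reconstructed: Morani r can only go back to *r; Vudil l could go back to *l or *r — the one source consistent with every daughter is *r.
Continuing position by position gives *rasikes; check it forward:
Morani: *rasikes > rasiges > rariges  (by intervocalic voicing, rhotacism)
Vudil: *rasikes
  rasikes → lasikes   [unconditioned shift]
  lasikes → larikes   [rhotacism]
  larikes (rule 3 does not apply)
  larikes (rule 4 does not apply)
  giving Vudil larikes.
Only *rasikes yields all of Morani rariges, Vudil larikes.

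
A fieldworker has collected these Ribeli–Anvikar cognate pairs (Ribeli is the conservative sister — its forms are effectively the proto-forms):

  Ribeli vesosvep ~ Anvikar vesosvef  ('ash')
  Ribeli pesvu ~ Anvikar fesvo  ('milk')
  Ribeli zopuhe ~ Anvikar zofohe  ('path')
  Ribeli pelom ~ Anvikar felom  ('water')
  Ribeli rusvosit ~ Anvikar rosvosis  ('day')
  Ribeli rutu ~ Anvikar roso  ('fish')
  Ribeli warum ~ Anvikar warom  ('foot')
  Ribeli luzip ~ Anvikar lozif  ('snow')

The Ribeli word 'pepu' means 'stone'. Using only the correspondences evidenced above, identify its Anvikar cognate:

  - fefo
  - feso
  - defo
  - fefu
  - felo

pesvu ~ fesvo, pelom ~ felom — Ribeli p corresponds to Anvikar f word-initially before a front vowel.
zopuhe ~ zofohe — Ribeli p corresponds to Anvikar f between vowels (before a back vowel).
pesvu ~ fesvo, rutu ~ roso — Ribeli u corresponds to Anvikar o word-finally.
Applying these to Ribeli 'pepu':
  pepu → fepu   (p→f word-initially before a front vowel)
  fepu → fefu   (p→f between vowels (before a back vowel))
  fefu → fefo   (u→o word-finally)
So the Anvikar cognate is 'fefo'.

fefo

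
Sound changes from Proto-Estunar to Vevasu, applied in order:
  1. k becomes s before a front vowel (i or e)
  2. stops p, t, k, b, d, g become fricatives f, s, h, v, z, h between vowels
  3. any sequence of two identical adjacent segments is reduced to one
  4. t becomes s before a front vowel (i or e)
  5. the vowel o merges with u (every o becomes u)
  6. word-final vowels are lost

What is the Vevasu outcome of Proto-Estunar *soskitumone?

susisumun

Vevasu: start from *soskitumone.
  rule 1 (palatalisation): soskitumone → sossitumone
  rule 2 (intervocalic lenition): sossitumone → sossisumone
  rule 3 (degemination): sossisumone → sosisumone
  rule 4: no change — sosisumone
  rule 5 (vowel merger): sosisumone → susisumune
  rule 6 (apocope): susisumune → susisumun
  ⇒ Vevasu susisumun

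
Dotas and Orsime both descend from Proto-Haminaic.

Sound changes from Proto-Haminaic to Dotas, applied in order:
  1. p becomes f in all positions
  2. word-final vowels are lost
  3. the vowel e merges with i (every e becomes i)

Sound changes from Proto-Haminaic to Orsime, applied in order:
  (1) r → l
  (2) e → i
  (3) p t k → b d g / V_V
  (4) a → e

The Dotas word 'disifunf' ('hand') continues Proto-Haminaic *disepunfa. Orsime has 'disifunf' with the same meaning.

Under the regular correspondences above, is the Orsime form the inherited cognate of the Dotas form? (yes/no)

no

Derive the expected Orsime reflex of *disepunfa:
Orsime: *disepunfa
  disepunfa (rule 1 does not apply)
  disepunfa → disipunfa   [vowel merger]
  disipunfa → disibunfa   [intervocalic voicing]
  disibunfa → disibunfe   [vowel merger]
  giving Orsime disibunfe.
The regular Orsime reflex would be 'disibunfe', but the attested form is 'disifunf'. The correspondence is irregular, so they are not cognates (the Orsime form has a different source).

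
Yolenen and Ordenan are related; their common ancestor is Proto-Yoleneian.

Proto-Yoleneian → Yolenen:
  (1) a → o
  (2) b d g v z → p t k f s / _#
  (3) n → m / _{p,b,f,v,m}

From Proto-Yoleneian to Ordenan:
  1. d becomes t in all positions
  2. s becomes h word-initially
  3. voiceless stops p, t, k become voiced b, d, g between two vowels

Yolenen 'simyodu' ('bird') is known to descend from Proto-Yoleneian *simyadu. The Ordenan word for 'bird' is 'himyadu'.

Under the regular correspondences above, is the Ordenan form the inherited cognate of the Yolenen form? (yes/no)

Derive the expected Ordenan reflex of *simyadu:
Ordenan: start from *simyadu.
  rule 1 (unconditioned shift): simyadu → simyatu
  rule 2 (debuccalisation): simyatu → himyatu
  rule 3 (intervocalic voicing): himyatu → himyadu
  ⇒ Ordenan himyadu
Ordenan 'himyadu' matches the regular reflex exactly, so the pair is cognate.

yes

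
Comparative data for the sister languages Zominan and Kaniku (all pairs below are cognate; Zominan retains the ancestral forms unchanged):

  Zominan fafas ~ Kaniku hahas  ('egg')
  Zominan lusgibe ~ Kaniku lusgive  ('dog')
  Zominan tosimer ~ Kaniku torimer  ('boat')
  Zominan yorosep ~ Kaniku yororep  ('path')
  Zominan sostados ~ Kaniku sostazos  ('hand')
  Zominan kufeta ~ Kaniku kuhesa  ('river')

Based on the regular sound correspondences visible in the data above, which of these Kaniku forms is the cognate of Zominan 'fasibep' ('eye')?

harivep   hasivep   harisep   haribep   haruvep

fafas ~ hahas — Zominan f corresponds to Kaniku h word-initially before a back vowel.
tosimer ~ torimer — Zominan s corresponds to Kaniku r between vowels (before a front vowel).
lusgibe ~ lusgive — Zominan b corresponds to Kaniku v between vowels (before a front vowel).
Applying these to Zominan 'fasibep':
  fasibep → hasibep   (f→h word-initially before a back vowel)
  hasibep → haribep   (s→r between vowels (before a front vowel))
  haribep → harivep   (b→v between vowels (before a front vowel))
So the Kaniku cognate is 'harivep'.

harivep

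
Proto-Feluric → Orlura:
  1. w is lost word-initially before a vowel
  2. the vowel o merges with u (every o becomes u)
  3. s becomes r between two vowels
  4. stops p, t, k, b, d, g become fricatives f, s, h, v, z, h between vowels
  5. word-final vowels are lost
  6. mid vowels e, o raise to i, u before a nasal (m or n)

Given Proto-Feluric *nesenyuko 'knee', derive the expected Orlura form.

Orlura: start from *nesenyuko.
  rule 1: no change — nesenyuko
  rule 2 (vowel merger): nesenyuko → nesenyuku
  rule 3 (rhotacism): nesenyuku → nerenyuku
  rule 4 (intervocalic lenition): nerenyuku → nerenyuhu
  rule 5 (apocope): nerenyuhu → nerenyuh
  rule 6 (pre-nasal raising): nerenyuh → nerinyuh
  ⇒ Orlura nerinyuh

nerinyuh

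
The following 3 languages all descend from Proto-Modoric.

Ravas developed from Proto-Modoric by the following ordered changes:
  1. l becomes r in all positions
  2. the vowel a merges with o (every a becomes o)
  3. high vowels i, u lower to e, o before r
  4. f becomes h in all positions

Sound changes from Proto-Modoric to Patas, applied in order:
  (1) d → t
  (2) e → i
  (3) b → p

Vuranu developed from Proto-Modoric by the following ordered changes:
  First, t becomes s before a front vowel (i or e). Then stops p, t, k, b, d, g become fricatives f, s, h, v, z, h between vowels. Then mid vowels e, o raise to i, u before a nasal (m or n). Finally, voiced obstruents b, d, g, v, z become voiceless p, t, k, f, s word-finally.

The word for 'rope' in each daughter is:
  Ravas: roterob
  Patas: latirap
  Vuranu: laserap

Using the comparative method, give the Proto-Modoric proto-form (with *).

Position 2: Ravas has o, Patas has a, Vuranu has a. Patas preserves a here (none of its changes turn any other segment into a), so the proto-segment is *a.
Position 6: Ravas has o, Patas has a, Vuranu has a. Patas preserves a here (none of its changes turn any other segment into a), so the proto-segment is *a.
Verify the candidate proto-form against each daughter:
Ravas: *laterab > raterab > roterob  (by unconditioned shift, vowel merger)
Patas: *laterab > latirab > latirap  (by vowel merger, unconditioned shift)
Vuranu: *laterab
  laterab → laserab   [palatalisation]
  laserab (rule 2 does not apply)
  laserab (rule 3 does not apply)
  laserab → laserap   [final devoicing]
  giving Vuranu laserap.
No other proto-form is consistent with every reflex, so the reconstruction is *laterab.

*laterab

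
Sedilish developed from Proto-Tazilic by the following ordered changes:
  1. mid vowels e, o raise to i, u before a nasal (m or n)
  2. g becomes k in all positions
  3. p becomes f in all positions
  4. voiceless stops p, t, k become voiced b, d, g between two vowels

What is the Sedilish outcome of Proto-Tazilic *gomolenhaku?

Sedilish: *gomolenhaku > gumolinhaku > kumolinhaku > kumolinhagu  (by pre-nasal raising, unconditioned shift, intervocalic voicing)

kumolinhagu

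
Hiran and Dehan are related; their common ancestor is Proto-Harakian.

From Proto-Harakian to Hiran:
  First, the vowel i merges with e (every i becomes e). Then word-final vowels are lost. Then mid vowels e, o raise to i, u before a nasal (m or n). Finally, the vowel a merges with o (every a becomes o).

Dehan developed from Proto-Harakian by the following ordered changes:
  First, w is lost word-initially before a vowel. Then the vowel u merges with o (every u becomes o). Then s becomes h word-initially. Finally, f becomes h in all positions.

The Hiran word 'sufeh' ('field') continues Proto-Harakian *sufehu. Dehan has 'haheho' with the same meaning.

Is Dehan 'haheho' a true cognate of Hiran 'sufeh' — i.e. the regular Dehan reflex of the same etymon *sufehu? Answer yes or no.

no

Derive the expected Dehan reflex of *sufehu:
Dehan: *sufehu
  sufehu (rule 1 does not apply)
  sufehu → sofeho   [vowel merger]
  sofeho → hofeho   [debuccalisation]
  hofeho → hoheho   [unconditioned shift]
  giving Dehan hoheho.
The regular Dehan reflex would be 'hoheho', but the attested form is 'haheho'. The correspondence is irregular, so they are not cognates (the Dehan form has a different source).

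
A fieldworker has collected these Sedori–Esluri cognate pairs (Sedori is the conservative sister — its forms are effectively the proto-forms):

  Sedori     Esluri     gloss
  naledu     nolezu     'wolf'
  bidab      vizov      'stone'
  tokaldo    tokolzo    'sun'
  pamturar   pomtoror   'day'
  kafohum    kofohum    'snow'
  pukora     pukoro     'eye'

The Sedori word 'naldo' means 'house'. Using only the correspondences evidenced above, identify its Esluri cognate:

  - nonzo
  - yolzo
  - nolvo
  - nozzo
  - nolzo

naledu ~ nolezu, tokaldo ~ tokolzo — Sedori a corresponds to Esluri o after a consonant, before a consonant other than r, m, n, p, b, f, v.
tokaldo ~ tokolzo — Sedori d corresponds to Esluri z after a consonant, before a back vowel.
Applying these to Sedori 'naldo':
  naldo → noldo   (a→o after a consonant, before a consonant other than r, m, n, p, b, f, v)
  noldo → nolzo   (d→z after a consonant, before a back vowel)
So the Esluri cognate is 'nolzo'.

nolzo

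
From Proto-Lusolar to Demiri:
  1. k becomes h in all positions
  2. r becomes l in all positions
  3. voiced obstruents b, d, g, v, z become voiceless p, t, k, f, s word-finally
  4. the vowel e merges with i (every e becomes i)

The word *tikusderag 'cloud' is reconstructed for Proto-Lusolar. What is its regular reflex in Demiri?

Demiri: *tikusderag > tihusderag > tihusdelag > tihusdelak > tihusdilak  (by unconditioned shift, unconditioned shift, final devoicing, vowel merger)

tihusdilak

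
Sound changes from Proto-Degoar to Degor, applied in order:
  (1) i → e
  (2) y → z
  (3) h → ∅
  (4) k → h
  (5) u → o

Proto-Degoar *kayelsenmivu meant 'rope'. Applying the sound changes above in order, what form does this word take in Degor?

Degor: start from *kayelsenmivu.
  rule 1 (vowel merger): kayelsenmivu → kayelsenmevu
  rule 2 (unconditioned shift): kayelsenmevu → kazelsenmevu
  rule 3: no change — kazelsenmevu
  rule 4 (unconditioned shift): kazelsenmevu → hazelsenmevu
  rule 5 (vowel merger): hazelsenmevu → hazelsenmevo
  ⇒ Degor hazelsenmevo

hazelsenmevo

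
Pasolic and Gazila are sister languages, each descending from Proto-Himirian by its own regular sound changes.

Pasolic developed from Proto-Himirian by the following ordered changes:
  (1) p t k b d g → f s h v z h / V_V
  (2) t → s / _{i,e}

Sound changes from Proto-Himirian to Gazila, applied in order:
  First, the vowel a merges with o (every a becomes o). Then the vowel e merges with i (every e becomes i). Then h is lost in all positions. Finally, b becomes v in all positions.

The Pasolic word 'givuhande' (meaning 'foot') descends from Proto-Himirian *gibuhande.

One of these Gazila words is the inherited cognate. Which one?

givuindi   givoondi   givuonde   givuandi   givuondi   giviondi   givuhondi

givuondi

Gazila: *gibuhande
  gibuhande → gibuhonde   [vowel merger]
  gibuhonde → gibuhondi   [vowel merger]
  gibuhondi → gibuondi   [h-loss]
  gibuondi → givuondi   [unconditioned shift]
  giving Gazila givuondi.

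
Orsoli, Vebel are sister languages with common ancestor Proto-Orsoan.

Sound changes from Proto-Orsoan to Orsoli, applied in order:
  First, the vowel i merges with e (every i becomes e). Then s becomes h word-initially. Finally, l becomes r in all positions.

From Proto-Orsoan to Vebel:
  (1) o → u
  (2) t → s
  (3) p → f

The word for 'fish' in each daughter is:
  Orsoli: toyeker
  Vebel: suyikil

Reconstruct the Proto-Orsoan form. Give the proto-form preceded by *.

*toyikil

Position 4: Orsoli has e, Vebel has i. Vebel preserves i here (none of its changes turn any other segment into i), so the proto-segment is *i.
Position 7: Orsoli has r, Vebel has l. Vebel preserves l here (none of its changes turn any other segment into l), so the proto-segment is *l.
Position 6: Orsoli has e, Vebel has i. Vebel preserves i here (none of its changes turn any other segment into i), so the proto-segment is *i.
Continuing position by position gives *toyikil; check it forward:
Orsoli: *toyikil > toyekel > toyeker  (by vowel merger, unconditioned shift)
Vebel: *toyikil
  toyikil → tuyikil   [vowel merger]
  tuyikil → suyikil   [unconditioned shift]
  suyikil (rule 3 does not apply)
  giving Vebel suyikil.
*toyikil is the unique common source.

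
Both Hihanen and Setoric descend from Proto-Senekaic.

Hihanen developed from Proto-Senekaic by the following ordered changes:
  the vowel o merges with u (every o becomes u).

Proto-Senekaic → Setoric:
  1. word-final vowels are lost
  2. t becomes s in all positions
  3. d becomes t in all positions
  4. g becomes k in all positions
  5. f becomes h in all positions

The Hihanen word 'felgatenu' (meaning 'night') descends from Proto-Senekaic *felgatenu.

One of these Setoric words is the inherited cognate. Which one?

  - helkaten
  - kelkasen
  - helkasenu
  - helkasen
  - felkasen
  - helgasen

helkasen

Setoric: *felgatenu > felgaten > felgasen > felkasen > helkasen  (by apocope, unconditioned shift, unconditioned shift, unconditioned shift)
The other candidates each miss or misapply at least one Setoric change.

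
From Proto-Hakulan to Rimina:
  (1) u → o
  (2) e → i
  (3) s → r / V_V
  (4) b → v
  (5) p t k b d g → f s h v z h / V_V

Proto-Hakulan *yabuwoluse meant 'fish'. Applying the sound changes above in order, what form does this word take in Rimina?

yavowolori

Rimina: *yabuwoluse
  yabuwoluse → yabowolose   [vowel merger]
  yabowolose → yabowolosi   [vowel merger]
  yabowolosi → yabowolori   [rhotacism]
  yabowolori → yavowolori   [unconditioned shift]
  yavowolori (rule 5 does not apply)
  giving Rimina yavowolori.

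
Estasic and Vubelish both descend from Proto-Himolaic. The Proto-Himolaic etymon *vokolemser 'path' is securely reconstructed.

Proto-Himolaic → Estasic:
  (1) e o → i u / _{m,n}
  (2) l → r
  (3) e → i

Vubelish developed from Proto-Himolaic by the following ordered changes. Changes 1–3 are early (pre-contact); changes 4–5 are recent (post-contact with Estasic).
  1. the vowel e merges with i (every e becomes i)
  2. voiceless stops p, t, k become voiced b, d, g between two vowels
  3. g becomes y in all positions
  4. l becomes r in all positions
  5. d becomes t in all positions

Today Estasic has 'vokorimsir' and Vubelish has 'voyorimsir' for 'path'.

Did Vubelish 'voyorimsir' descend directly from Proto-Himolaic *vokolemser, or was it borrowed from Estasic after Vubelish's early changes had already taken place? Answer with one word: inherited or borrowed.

inherited

If inherited, *vokolemser would pass through all of Vubelish's changes:
Vubelish: start from *vokolemser.
  rule 1 (vowel merger): vokolemser → vokolimsir
  rule 2 (intervocalic voicing): vokolimsir → vogolimsir
  rule 3 (unconditioned shift): vogolimsir → voyolimsir
  rule 4 (unconditioned shift): voyolimsir → voyorimsir
  rule 5: no change — voyorimsir
  ⇒ Vubelish voyorimsir
If borrowed from Estasic 'vokorimsir' after the early changes, it would undergo only the recent ones:
  rule 4 (unconditioned shift): no change (vokorimsir)
  rule 5 (unconditioned shift): no change (vokorimsir)
  ⇒ as a loan: vokorimsir
Vubelish 'voyorimsir' matches the inherited outcome exactly, so it is an inherited cognate, not a loan.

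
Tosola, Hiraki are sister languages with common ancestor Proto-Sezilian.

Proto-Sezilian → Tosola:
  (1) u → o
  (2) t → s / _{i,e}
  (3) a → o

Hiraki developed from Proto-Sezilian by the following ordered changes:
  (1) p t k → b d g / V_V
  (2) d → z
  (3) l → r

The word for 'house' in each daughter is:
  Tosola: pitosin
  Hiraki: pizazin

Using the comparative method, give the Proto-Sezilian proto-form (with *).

Position 5: Tosola has s, Hiraki has z. Taking the neighbouring segments as reconstructed: Tosola s could go back to *t or *s; Hiraki z could go back to *t or *d or *z — the one source consistent with every daughter is *t.
Position 3: Tosola has t, Hiraki has z. Tosola preserves t here (none of its changes turn any other segment into t), so the proto-segment is *t.
This points to *pitatin. Verify forward in each daughter:
Tosola: start from *pitatin.
  rule 1: no change — pitatin
  rule 2 (palatalisation): pitatin → pitasin
  rule 3 (vowel merger): pitasin → pitosin
  ⇒ Tosola pitosin
Hiraki: *pitatin > pidadin > pizazin  (by intervocalic voicing, unconditioned shift)
*pitatin is the unique common source.

*pitatin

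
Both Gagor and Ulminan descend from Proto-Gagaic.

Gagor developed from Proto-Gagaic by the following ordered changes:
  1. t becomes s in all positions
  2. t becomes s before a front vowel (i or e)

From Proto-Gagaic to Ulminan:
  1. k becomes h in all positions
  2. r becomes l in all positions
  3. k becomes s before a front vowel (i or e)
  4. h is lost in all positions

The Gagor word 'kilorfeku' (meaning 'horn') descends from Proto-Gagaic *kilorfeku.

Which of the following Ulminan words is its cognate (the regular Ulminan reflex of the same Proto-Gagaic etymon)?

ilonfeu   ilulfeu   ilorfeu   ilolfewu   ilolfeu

Ulminan: *kilorfeku
  kilorfeku → hilorfehu   [unconditioned shift]
  hilorfehu → hilolfehu   [unconditioned shift]
  hilolfehu (rule 3 does not apply)
  hilolfehu → ilolfeu   [h-loss]
  giving Ulminan ilolfeu.
Among the options, 'ilolfeu' alone shows every Ulminan change applied in order.

ilolfeu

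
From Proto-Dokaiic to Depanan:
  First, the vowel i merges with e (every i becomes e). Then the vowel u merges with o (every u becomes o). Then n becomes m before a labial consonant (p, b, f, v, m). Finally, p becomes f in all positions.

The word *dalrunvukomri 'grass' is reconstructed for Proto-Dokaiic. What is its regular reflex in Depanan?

Depanan: start from *dalrunvukomri.
  rule 1 (vowel merger): dalrunvukomri → dalrunvukomre
  rule 2 (vowel merger): dalrunvukomre → dalronvokomre
  rule 3 (nasal place assimilation): dalronvokomre → dalromvokomre
  rule 4: no change — dalromvokomre
  ⇒ Depanan dalromvokomre

dalromvokomre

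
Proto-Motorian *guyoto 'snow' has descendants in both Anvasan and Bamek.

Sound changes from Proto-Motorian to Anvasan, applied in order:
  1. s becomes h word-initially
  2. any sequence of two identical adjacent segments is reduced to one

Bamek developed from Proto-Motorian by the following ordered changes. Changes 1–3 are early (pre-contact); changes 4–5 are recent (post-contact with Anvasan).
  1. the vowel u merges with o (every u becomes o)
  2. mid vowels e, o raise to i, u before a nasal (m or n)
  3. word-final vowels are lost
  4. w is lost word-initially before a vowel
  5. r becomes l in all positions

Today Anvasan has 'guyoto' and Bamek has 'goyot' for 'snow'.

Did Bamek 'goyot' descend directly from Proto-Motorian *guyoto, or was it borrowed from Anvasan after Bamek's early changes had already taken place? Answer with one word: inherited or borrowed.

If inherited, *guyoto would pass through all of Bamek's changes:
Bamek: *guyoto
  guyoto → goyoto   [vowel merger]
  goyoto (rule 2 does not apply)
  goyoto → goyot   [apocope]
  goyot (rule 4 does not apply)
  goyot (rule 5 does not apply)
  giving Bamek goyot.
If borrowed from Anvasan 'guyoto' after the early changes, it would undergo only the recent ones:
  rule 4 (glide loss): no change (guyoto)
  rule 5 (unconditioned shift): no change (guyoto)
  ⇒ as a loan: guyoto
Bamek 'goyot' matches the inherited outcome exactly, so it is an inherited cognate, not a loan.

inherited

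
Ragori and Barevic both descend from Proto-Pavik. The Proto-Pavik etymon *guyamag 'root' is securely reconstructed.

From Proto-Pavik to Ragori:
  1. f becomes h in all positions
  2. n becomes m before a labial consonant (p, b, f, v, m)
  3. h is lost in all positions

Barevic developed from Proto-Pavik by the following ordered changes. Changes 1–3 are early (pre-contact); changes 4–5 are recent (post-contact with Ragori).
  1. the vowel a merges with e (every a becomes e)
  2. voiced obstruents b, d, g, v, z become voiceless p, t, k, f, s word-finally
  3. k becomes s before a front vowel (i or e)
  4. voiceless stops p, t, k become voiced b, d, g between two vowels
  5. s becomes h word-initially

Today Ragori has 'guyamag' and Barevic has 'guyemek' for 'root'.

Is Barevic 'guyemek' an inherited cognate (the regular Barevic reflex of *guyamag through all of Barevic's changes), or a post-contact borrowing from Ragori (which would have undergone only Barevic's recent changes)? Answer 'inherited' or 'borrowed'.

inherited

If inherited, *guyamag would pass through all of Barevic's changes:
Barevic: *guyamag
  guyamag → guyemeg   [vowel merger]
  guyemeg → guyemek   [final devoicing]
  guyemek (rule 3 does not apply)
  guyemek (rule 4 does not apply)
  guyemek (rule 5 does not apply)
  giving Barevic guyemek.
If borrowed from Ragori 'guyamag' after the early changes, it would undergo only the recent ones:
  rule 4 (intervocalic voicing): no change (guyamag)
  rule 5 (debuccalisation): no change (guyamag)
  ⇒ as a loan: guyamag
Barevic 'guyemek' matches the inherited outcome exactly, so it is an inherited cognate, not a loan.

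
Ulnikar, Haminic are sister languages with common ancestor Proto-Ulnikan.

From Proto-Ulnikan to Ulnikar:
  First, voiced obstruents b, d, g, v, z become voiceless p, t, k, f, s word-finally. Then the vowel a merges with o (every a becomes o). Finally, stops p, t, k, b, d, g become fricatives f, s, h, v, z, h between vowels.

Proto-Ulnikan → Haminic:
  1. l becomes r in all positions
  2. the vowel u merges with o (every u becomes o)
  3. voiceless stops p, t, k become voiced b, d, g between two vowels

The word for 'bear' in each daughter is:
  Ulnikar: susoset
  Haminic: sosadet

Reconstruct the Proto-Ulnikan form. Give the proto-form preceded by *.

Position 4: Ulnikar has o, Haminic has a. Haminic preserves a here (none of its changes turn any other segment into a), so the proto-segment is *a.
Position 5: Ulnikar has s, Haminic has d. Taking the neighbouring segments as reconstructed: Ulnikar s could go back to *t or *s; Haminic d could go back to *t or *d — the one source consistent with every daughter is *t.
Continuing position by position gives *susatet; check it forward:
Ulnikar: *susatet
  susatet (rule 1 does not apply)
  susatet → susotet   [vowel merger]
  susotet → susoset   [intervocalic lenition]
  giving Ulnikar susoset.
Haminic: *susatet
  susatet (rule 1 does not apply)
  susatet → sosatet   [vowel merger]
  sosatet → sosadet   [intervocalic voicing]
  giving Haminic sosadet.
*susatet is the unique common source.

*susatet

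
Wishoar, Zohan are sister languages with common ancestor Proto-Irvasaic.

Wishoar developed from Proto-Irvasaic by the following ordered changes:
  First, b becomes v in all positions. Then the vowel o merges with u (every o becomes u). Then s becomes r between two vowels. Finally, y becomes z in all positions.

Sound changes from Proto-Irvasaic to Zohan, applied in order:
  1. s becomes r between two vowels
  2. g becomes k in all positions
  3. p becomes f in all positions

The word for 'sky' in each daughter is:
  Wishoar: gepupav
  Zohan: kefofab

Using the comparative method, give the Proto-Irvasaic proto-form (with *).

*gepopab

Position 5: Wishoar has p, Zohan has f. Wishoar preserves p here (none of its changes turn any other segment into p), so the proto-segment is *p.
Position 7: Wishoar has v, Zohan has b. Zohan preserves b here (none of its changes turn any other segment into b), so the proto-segment is *b.
Position 1: Wishoar has g, Zohan has k. Wishoar preserves g here (none of its changes turn any other segment into g), so the proto-segment is *g.
This points to *gepopab. Verify forward in each daughter:
Wishoar: start from *gepopab.
  rule 1 (unconditioned shift): gepopab → gepopav
  rule 2 (vowel merger): gepopav → gepupav
  rule 3: no change — gepupav
  rule 4: no change — gepupav
  ⇒ Wishoar gepupav
Zohan: *gepopab > kepopab > kefofab  (by unconditioned shift, unconditioned shift)
Only *gepopab yields all of Wishoar gepupav, Zohan kefofab.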